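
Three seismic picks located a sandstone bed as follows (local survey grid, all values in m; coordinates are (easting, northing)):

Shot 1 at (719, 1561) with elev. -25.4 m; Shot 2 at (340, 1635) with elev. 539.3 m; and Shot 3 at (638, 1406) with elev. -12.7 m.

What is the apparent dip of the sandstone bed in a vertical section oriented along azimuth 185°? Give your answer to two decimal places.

27.05°

Let the plane be z = a·E + b·N + c.
Shot 2−Shot 1: −379a + 74b = 564.7;  Shot 3−Shot 1: −81a − 155b = 12.7.
Solving gives a = −1.36654, b = 0.63219.
Unit vector along 185° is (sin 185°, cos 185°) = (-0.0872, -0.9962).
Slope in that direction = a·(-0.0872) + b·(-0.9962) = −0.51068.
Apparent dip = arctan|0.51068| = 27.05° (true dip is 56.4°, so apparent ≤ true as expected).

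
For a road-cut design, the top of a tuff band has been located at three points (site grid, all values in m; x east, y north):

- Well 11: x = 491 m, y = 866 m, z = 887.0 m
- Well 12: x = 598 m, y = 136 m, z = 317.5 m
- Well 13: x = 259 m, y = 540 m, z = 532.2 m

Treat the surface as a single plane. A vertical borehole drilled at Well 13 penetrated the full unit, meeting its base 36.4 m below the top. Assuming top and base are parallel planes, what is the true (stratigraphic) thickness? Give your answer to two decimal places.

26.96 m

Let the plane be z = a·x + b·y + c.
Well 12−Well 11: 107a − 730b = −569.5;  Well 13−Well 11: −232a − 326b = −354.8.
Solving gives a = 0.35912, b = 0.83277.
|∇z| = √(a²+b²) = 0.90691, so dip δ = arctan(0.90691) = 42.21°.
True thickness = vertical thickness × cos δ = 36.4 × cos 42.21° = 26.96 m.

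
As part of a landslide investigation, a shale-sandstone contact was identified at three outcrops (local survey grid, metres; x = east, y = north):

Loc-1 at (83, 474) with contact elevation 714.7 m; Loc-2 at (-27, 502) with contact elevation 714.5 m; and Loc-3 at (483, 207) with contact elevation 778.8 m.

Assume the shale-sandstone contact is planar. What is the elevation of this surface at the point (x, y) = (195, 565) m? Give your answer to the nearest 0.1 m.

Let the plane be z = a·x + b·y + c.
Loc-2−Loc-1: −110a + 28b = −0.2;  Loc-3−Loc-1: 400a − 267b = 64.1.
Solving gives a = −0.09584, b = −0.38365.
Then c = 714.7 − a·83 − b·474 = 904.51.
At (195, 565): z = −18.7 − 216.8 + 904.51 = 669.1 m.

669.1 m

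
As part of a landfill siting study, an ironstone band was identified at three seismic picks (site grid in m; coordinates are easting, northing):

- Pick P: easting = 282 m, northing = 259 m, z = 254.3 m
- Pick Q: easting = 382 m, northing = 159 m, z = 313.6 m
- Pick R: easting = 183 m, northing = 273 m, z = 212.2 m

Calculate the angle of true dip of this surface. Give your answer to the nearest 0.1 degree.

23.9°

Two edge vectors: Pick P→Pick Q = (100, -100, 59.3), Pick P→Pick R = (-99, 14, -42.1).
Normal n = (Pick P→Pick Q) × (Pick P→Pick R) = (3379.8, -1660.7, -8500).
So ∂z/∂easting = −n_x/n_z = 0.39762 and ∂z/∂northing = −n_y/n_z = −0.19538.
Gradient magnitude |∇z| = √(a² + b²) = √(0.15810 + 0.03817) = 0.44303.
True dip = arctan(0.44303) = 23.9°, dipping toward WNW (azimuth ≈ 296°).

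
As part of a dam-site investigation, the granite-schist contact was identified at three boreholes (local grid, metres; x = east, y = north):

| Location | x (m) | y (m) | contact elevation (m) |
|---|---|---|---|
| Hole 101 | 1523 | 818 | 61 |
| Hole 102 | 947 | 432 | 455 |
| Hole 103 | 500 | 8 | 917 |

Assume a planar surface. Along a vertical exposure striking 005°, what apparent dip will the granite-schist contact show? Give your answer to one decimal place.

Let the plane be z = a·x + b·y + c.
Hole 102−Hole 101: −576a − 386b = 394;  Hole 103−Hole 101: −1023a − 810b = 856.
Solving gives a = 0.15731, b = −1.25546.
Unit vector along 005° is (sin 5°, cos 5°) = (0.0872, 0.9962).
Slope in that direction = a·(0.0872) + b·(0.9962) = −1.23697.
Apparent dip = arctan|1.23697| = 51.0° (true dip is 51.7°, so apparent ≤ true as expected).

51.0°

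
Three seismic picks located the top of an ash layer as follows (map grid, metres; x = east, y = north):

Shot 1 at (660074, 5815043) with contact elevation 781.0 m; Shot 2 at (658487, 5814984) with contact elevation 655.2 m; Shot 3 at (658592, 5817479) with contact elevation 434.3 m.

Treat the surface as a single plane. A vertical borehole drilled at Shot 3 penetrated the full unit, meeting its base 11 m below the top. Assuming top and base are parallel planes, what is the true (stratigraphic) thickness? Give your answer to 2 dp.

10.92 m

Let the plane be z = a·x + b·y + c.
Shot 2−Shot 1: −1587a − 59b = −125.8;  Shot 3−Shot 1: −1482a + 2436b = −346.7.
Solving gives a = 0.08269, b = −0.09202.
|∇z| = √(a²+b²) = 0.12371, so dip δ = arctan(0.12371) = 7.05°.
True thickness = vertical thickness × cos δ = 11 × cos 7.05° = 10.92 m.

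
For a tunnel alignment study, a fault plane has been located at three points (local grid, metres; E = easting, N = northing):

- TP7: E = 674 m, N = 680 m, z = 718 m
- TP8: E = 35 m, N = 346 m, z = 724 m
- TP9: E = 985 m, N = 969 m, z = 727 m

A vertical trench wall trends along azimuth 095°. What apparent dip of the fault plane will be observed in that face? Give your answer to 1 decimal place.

3.8°

Two edge vectors: TP7→TP8 = (-639, -334, 6), TP7→TP9 = (311, 289, 9).
Normal n = (TP7→TP8) × (TP7→TP9) = (-4740, 7617, -80797).
So ∂z/∂E = −n_x/n_z = −0.05867 and ∂z/∂N = −n_y/n_z = 0.09427.
Unit vector along 095° is (sin 95°, cos 95°) = (0.9962, -0.0872).
Slope in that direction = a·(0.9962) + b·(-0.0872) = −0.06666.
Apparent dip = arctan|0.06666| = 3.8° (true dip is 6.3°, so apparent ≤ true as expected).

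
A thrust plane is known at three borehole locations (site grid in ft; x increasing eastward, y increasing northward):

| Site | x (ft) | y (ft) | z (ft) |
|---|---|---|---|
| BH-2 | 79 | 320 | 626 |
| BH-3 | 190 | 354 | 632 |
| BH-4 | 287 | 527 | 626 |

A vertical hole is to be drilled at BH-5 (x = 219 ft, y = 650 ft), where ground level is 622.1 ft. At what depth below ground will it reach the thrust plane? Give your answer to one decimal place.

Two edge vectors: BH-2→BH-3 = (111, 34, 6), BH-2→BH-4 = (208, 207, 0).
Normal n = (BH-2→BH-3) × (BH-2→BH-4) = (-1242, 1248, 15905).
So ∂z/∂x = −n_x/n_z = 0.07809 and ∂z/∂y = −n_y/n_z = −0.07847.
Intercept c from BH-2: 626 − 6.17 + 25.11 = 644.94.
At (219, 650): z_contact = 17.10 − 51.00 + 644.94 = 611.04 ft.
Depth below ground = 622.1 − 611.04 = 11.1 ft.

11.1 ft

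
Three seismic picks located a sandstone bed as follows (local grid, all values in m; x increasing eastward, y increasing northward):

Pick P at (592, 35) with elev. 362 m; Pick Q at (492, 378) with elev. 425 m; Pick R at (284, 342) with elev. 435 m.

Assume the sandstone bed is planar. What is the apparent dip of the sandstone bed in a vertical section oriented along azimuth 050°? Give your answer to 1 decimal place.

2.6°

Two edge vectors: Pick P→Pick Q = (-100, 343, 63), Pick P→Pick R = (-308, 307, 73).
Normal n = (Pick P→Pick Q) × (Pick P→Pick R) = (5698, -12104, 74944).
So ∂z/∂x = −n_x/n_z = −0.07603 and ∂z/∂y = −n_y/n_z = 0.16151.
Unit vector along 050° is (sin 50°, cos 50°) = (0.7660, 0.6428).
Slope in that direction = a·(0.7660) + b·(0.6428) = 0.04557.
Apparent dip = arctan|0.04557| = 2.6° (true dip is 10.1°, so apparent ≤ true as expected).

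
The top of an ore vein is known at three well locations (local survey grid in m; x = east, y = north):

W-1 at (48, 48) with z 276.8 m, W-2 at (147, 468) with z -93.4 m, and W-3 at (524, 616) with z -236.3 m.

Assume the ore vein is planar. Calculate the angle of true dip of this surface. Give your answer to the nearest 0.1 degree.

41.1°

Two edge vectors: W-1→W-2 = (99, 420, -370.2), W-1→W-3 = (476, 568, -513.1).
Normal n = (W-1→W-2) × (W-1→W-3) = (-5228.4, -125418.3, -143688).
So ∂z/∂x = −n_x/n_z = −0.03639 and ∂z/∂y = −n_y/n_z = −0.87285.
Gradient magnitude |∇z| = √(a² + b²) = √(0.00132 + 0.76187) = 0.87361.
True dip = arctan(0.87361) = 41.1°, dipping toward N (azimuth ≈ 002°).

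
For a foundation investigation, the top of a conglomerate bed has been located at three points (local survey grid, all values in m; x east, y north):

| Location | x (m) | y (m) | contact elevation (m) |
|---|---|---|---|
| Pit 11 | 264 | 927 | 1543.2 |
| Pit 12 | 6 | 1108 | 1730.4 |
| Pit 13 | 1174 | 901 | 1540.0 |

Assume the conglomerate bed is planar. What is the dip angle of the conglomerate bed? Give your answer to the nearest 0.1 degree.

47.0°

Two edge vectors: Pit 11→Pit 12 = (-258, 181, 187.2), Pit 11→Pit 13 = (910, -26, -3.2).
Normal n = (Pit 11→Pit 12) × (Pit 11→Pit 13) = (4288, 169526.4, -158002).
So ∂z/∂x = −n_x/n_z = 0.02714 and ∂z/∂y = −n_y/n_z = 1.07294.
Gradient magnitude |∇z| = √(a² + b²) = √(0.00074 + 1.15120) = 1.07328.
True dip = arctan(1.07328) = 47.0°, dipping toward S (azimuth ≈ 181°).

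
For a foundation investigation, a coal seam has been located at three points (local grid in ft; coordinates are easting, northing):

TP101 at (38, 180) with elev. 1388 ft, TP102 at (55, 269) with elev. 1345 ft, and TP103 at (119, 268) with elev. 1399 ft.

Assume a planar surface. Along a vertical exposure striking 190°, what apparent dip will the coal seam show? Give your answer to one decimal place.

26.0°

Two edge vectors: TP101→TP102 = (17, 89, -43), TP101→TP103 = (81, 88, 11).
Normal n = (TP101→TP102) × (TP101→TP103) = (4763, -3670, -5713).
So ∂z/∂easting = −n_x/n_z = 0.83371 and ∂z/∂northing = −n_y/n_z = −0.64239.
Unit vector along 190° is (sin 190°, cos 190°) = (-0.1736, -0.9848).
Slope in that direction = a·(-0.1736) + b·(-0.9848) = 0.48786.
Apparent dip = arctan|0.48786| = 26.0° (true dip is 46.5°, so apparent ≤ true as expected).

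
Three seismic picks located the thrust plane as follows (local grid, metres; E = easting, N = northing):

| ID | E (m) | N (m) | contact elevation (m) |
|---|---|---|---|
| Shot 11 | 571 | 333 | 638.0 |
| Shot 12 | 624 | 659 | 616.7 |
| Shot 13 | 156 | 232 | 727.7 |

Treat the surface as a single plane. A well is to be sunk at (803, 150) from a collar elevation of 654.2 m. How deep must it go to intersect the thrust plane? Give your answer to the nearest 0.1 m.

58.8 m

Two edge vectors: Shot 11→Shot 12 = (53, 326, -21.3), Shot 11→Shot 13 = (-415, -101, 89.7).
Normal n = (Shot 11→Shot 12) × (Shot 11→Shot 13) = (27090.9, 4085.4, 129937).
So ∂z/∂E = −n_x/n_z = −0.20849 and ∂z/∂N = −n_y/n_z = −0.03144.
Intercept c from Shot 11: 638 + 119.05 + 10.47 = 767.52.
At (803, 150): z_contact = −167.42 − 4.72 + 767.52 = 595.38 m.
Depth below ground = 654.2 − 595.38 = 58.8 m.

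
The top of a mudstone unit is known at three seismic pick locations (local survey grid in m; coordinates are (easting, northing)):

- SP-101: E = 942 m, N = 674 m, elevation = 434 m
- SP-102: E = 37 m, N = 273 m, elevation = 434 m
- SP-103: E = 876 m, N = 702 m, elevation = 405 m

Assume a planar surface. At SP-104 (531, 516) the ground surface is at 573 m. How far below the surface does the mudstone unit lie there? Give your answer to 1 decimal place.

Two edge vectors: SP-101→SP-102 = (-905, -401, 0), SP-101→SP-103 = (-66, 28, -29).
Normal n = (SP-101→SP-102) × (SP-101→SP-103) = (11629, -26245, -51806).
So ∂z/∂E = −n_x/n_z = 0.22447 and ∂z/∂N = −n_y/n_z = −0.50660.
Intercept c from SP-101: 434 − 211.45 + 341.45 = 564.00.
At (531, 516): z_contact = 119.19 − 261.41 + 564.00 = 421.79 m.
Depth below ground = 573 − 421.79 = 151.2 m.

151.2 m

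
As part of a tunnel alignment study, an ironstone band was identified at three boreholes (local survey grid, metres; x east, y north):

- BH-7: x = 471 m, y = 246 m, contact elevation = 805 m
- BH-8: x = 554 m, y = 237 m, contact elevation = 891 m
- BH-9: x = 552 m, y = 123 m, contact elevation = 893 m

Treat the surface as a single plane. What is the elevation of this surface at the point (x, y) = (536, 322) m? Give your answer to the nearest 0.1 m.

Two edge vectors: BH-7→BH-8 = (83, -9, 86), BH-7→BH-9 = (81, -123, 88).
Normal n = (BH-7→BH-8) × (BH-7→BH-9) = (9786, -338, -9480).
So ∂z/∂x = −n_x/n_z = 1.03228 and ∂z/∂y = −n_y/n_z = −0.03565.
Intercept c from BH-7: 805 − 486.20 + 8.77 = 327.57.
At (536, 322): z = 553.3 − 11.5 + 327.57 = 869.4 m.

869.4 m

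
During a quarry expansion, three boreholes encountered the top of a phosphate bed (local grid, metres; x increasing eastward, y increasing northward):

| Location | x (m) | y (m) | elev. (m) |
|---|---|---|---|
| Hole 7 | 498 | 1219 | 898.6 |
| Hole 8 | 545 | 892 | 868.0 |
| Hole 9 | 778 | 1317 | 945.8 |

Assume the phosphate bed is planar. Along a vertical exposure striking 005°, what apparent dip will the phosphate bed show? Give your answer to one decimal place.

Let the plane be z = a·x + b·y + c.
Hole 8−Hole 7: 47a − 327b = −30.6;  Hole 9−Hole 7: 280a + 98b = 47.2.
Solving gives a = 0.12931, b = 0.11216.
Unit vector along 005° is (sin 5°, cos 5°) = (0.0872, 0.9962).
Slope in that direction = a·(0.0872) + b·(0.9962) = 0.12301.
Apparent dip = arctan|0.12301| = 7.0° (true dip is 9.7°, so apparent ≤ true as expected).

7.0°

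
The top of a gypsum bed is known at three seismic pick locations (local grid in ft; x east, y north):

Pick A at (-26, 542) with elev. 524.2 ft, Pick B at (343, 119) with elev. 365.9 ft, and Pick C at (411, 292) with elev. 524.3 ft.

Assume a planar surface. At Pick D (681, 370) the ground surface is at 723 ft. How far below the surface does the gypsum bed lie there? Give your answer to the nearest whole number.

Two edge vectors: Pick A→Pick B = (369, -423, -158.3), Pick A→Pick C = (437, -250, 0.1).
Normal n = (Pick A→Pick B) × (Pick A→Pick C) = (-39617.3, -69214, 92601).
So ∂z/∂x = −n_x/n_z = 0.42783 and ∂z/∂y = −n_y/n_z = 0.74744.
Intercept c from Pick A: 524.2 + 11.12 − 405.11 = 130.21.
At (681, 370): z_contact = 291.4 + 276.6 + 130.21 = 698.1 ft.
Depth below ground = 723 − 698.1 = 25 ft.

25 ft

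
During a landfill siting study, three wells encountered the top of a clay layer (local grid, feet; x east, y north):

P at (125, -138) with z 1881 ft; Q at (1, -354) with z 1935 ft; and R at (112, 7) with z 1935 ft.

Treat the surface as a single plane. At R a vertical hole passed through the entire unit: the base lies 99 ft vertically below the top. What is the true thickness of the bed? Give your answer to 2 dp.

70.67 ft

Let the plane be z = a·x + b·y + c.
Q−P: −124a − 216b = 54;  R−P: −13a + 145b = 54.
Solving gives a = −0.93775, b = 0.28834.
|∇z| = √(a²+b²) = 0.98108, so dip δ = arctan(0.98108) = 44.45°.
True thickness = vertical thickness × cos δ = 99 × cos 44.45° = 70.67 ft.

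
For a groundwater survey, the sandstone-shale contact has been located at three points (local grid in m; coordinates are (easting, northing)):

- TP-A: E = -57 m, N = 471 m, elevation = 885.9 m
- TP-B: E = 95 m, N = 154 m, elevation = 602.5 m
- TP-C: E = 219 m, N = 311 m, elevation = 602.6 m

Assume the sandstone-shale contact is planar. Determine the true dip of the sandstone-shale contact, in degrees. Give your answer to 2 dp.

41.90°

Let the plane be z = a·E + b·N + c.
TP-B−TP-A: 152a − 317b = −283.4;  TP-C−TP-A: 276a − 160b = −283.3.
Solving gives a = −0.70383, b = 0.55653.
Gradient magnitude |∇z| = √(a² + b²) = √(0.49537 + 0.30972) = 0.89727.
True dip = arctan(0.89727) = 41.90°, dipping toward SE (azimuth ≈ 128°).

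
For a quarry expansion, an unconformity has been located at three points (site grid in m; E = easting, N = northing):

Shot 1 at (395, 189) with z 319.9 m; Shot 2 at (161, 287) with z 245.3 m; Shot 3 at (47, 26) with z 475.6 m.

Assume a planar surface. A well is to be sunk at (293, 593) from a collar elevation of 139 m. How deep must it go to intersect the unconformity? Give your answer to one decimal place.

163.6 m

Let the plane be z = a·E + b·N + c.
Shot 2−Shot 1: −234a + 98b = −74.6;  Shot 3−Shot 1: −348a − 163b = 155.7.
Solving gives a = −0.04289, b = −0.86364.
Then c = 319.9 − a·395 − b·189 = 500.07.
At (293, 593): z_contact = −12.57 − 512.14 + 500.07 = -24.64 m.
Depth below ground = 139 − (-24.64) = 163.6 m.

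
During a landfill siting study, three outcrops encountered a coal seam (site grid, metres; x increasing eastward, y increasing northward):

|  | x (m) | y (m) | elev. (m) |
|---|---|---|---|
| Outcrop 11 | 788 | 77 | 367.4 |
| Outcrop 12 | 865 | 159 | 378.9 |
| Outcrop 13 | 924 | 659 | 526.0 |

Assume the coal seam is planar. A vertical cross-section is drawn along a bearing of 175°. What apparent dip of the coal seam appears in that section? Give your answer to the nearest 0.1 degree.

Let the plane be z = a·x + b·y + c.
Outcrop 12−Outcrop 11: 77a + 82b = 11.5;  Outcrop 13−Outcrop 11: 136a + 582b = 158.6.
Solving gives a = −0.18752, b = 0.31633.
Unit vector along 175° is (sin 175°, cos 175°) = (0.0872, -0.9962).
Slope in that direction = a·(0.0872) + b·(-0.9962) = −0.33147.
Apparent dip = arctan|0.33147| = 18.3° (true dip is 20.2°, so apparent ≤ true as expected).

18.3°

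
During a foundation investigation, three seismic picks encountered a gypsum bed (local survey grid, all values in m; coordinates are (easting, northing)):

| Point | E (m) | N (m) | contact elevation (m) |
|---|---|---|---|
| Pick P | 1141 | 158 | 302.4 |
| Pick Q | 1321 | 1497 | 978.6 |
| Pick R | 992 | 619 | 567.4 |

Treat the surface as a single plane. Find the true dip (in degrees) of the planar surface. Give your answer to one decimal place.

Two edge vectors: Pick P→Pick Q = (180, 1339, 676.2), Pick P→Pick R = (-149, 461, 265).
Normal n = (Pick P→Pick Q) × (Pick P→Pick R) = (43106.8, -148453.8, 282491).
So ∂z/∂E = −n_x/n_z = −0.15260 and ∂z/∂N = −n_y/n_z = 0.52552.
Gradient magnitude |∇z| = √(a² + b²) = √(0.02329 + 0.27617) = 0.54722.
True dip = arctan(0.54722) = 28.7°, dipping toward SSE (azimuth ≈ 164°).

28.7°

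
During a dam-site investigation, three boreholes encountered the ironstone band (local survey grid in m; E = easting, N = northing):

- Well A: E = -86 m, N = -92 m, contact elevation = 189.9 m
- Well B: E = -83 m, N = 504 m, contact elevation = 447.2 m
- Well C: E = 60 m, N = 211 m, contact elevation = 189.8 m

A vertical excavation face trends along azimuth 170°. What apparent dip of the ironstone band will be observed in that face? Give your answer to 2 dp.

Let the plane be z = a·E + b·N + c.
Well B−Well A: 3a + 596b = 257.3;  Well C−Well A: 146a + 303b = −0.1.
Solving gives a = −0.90610, b = 0.43627.
Unit vector along 170° is (sin 170°, cos 170°) = (0.1736, -0.9848).
Slope in that direction = a·(0.1736) + b·(-0.9848) = −0.58699.
Apparent dip = arctan|0.58699| = 30.41° (true dip is 45.2°, so apparent ≤ true as expected).

30.41°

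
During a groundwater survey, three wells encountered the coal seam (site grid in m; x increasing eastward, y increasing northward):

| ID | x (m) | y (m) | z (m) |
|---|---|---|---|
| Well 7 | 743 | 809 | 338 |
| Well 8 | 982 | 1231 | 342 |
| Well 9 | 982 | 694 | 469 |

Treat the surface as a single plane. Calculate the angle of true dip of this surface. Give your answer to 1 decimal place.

26.3°

Two edge vectors: Well 7→Well 8 = (239, 422, 4), Well 7→Well 9 = (239, -115, 131).
Normal n = (Well 7→Well 8) × (Well 7→Well 9) = (55742, -30353, -128343).
So ∂z/∂x = −n_x/n_z = 0.43432 and ∂z/∂y = −n_y/n_z = −0.23650.
Gradient magnitude |∇z| = √(a² + b²) = √(0.18863 + 0.05593) = 0.49454.
True dip = arctan(0.49454) = 26.3°, dipping toward WNW (azimuth ≈ 299°).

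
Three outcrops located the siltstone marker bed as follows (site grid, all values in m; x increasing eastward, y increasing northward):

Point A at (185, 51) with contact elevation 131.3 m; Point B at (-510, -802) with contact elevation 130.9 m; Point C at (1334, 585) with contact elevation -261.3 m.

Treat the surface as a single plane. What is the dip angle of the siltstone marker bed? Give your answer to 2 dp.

35.38°

Let the plane be z = a·x + b·y + c.
Point B−Point A: −695a − 853b = −0.4;  Point C−Point A: 1149a + 534b = −392.6.
Solving gives a = −0.55028, b = 0.44882.
Gradient magnitude |∇z| = √(a² + b²) = √(0.30281 + 0.20144) = 0.71010.
True dip = arctan(0.71010) = 35.38°, dipping toward SE (azimuth ≈ 129°).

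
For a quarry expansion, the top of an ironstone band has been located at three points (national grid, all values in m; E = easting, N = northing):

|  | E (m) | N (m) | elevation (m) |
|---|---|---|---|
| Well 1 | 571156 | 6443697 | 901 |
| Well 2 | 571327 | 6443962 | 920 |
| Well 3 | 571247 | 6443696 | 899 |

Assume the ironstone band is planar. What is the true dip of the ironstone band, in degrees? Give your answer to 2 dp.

Two edge vectors: Well 1→Well 2 = (171, 265, 19), Well 1→Well 3 = (91, -1, -2).
Normal n = (Well 1→Well 2) × (Well 1→Well 3) = (-511, 2071, -24286).
So ∂z/∂E = −n_x/n_z = −0.02104 and ∂z/∂N = −n_y/n_z = 0.08528.
Gradient magnitude |∇z| = √(a² + b²) = √(0.00044 + 0.00727) = 0.08783.
True dip = arctan(0.08783) = 5.02°, dipping toward SSE (azimuth ≈ 166°).

5.02°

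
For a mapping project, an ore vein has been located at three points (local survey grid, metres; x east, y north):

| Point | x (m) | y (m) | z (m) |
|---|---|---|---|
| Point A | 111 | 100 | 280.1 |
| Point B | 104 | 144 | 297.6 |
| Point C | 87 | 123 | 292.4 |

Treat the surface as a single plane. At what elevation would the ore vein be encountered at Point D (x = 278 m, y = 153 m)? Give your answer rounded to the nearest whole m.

Let the plane be z = a·x + b·y + c.
Point B−Point A: −7a + 44b = 17.5;  Point C−Point A: −24a + 23b = 12.3.
Solving gives a = −0.15497, b = 0.37307.
Then c = 280.1 − a·111 − b·100 = 259.99.
At (278, 153): z = −43.1 + 57.1 + 259.99 = 274.0 m.

274 m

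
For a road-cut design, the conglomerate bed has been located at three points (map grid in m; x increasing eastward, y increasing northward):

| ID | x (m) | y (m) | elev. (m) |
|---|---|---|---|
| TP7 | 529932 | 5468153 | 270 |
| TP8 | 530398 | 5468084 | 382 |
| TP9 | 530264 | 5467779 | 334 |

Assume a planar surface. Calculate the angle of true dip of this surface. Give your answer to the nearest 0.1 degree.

Two edge vectors: TP7→TP8 = (466, -69, 112), TP7→TP9 = (332, -374, 64).
Normal n = (TP7→TP8) × (TP7→TP9) = (37472, 7360, -151376).
So ∂z/∂x = −n_x/n_z = 0.24754 and ∂z/∂y = −n_y/n_z = 0.04862.
Gradient magnitude |∇z| = √(a² + b²) = √(0.06128 + 0.00236) = 0.25227.
True dip = arctan(0.25227) = 14.2°, dipping toward W (azimuth ≈ 259°).

14.2°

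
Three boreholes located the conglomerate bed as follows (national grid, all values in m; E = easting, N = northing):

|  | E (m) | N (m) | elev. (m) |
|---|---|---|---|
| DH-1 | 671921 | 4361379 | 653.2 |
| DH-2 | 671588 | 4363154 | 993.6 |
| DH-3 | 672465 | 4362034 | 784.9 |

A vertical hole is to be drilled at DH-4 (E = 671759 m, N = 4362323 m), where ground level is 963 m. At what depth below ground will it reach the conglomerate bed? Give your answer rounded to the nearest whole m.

Let the plane be z = a·E + b·N + c.
DH-2−DH-1: −333a + 1775b = 340.4;  DH-3−DH-1: 544a + 655b = 131.7.
Solving gives a = 0.00912846, b = 0.19348720.
Then c = 653.2 − a·671921 − b·4361379 = −849351.41.
At (671759, 4362323): z_contact = 6132.1 + 844053.7 − 849351.41 = 834.4 m.
Depth below ground = 963 − 834.4 = 129 m.

129 m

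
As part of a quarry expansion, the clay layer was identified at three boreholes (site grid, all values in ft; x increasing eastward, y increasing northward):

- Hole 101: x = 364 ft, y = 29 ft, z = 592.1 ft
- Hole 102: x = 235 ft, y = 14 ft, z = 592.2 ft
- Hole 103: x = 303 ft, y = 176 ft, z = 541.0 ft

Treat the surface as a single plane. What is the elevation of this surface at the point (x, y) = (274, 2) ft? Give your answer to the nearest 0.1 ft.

Two edge vectors: Hole 101→Hole 102 = (-129, -15, 0.1), Hole 101→Hole 103 = (-61, 147, -51.1).
Normal n = (Hole 101→Hole 102) × (Hole 101→Hole 103) = (751.8, -6598, -19878).
So ∂z/∂x = −n_x/n_z = 0.03782 and ∂z/∂y = −n_y/n_z = −0.33192.
Intercept c from Hole 101: 592.1 − 13.77 + 9.63 = 587.96.
At (274, 2): z = 10.4 − 0.7 + 587.96 = 597.7 ft.

597.7 ft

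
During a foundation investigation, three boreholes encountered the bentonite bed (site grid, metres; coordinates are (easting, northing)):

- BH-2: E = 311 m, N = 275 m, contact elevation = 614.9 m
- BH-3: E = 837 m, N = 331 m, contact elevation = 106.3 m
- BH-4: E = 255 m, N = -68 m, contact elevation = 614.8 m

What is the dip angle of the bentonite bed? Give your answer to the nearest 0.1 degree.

Two edge vectors: BH-2→BH-3 = (526, 56, -508.6), BH-2→BH-4 = (-56, -343, -0.1).
Normal n = (BH-2→BH-3) × (BH-2→BH-4) = (-174455.4, 28534.2, -177282).
So ∂z/∂E = −n_x/n_z = −0.98406 and ∂z/∂N = −n_y/n_z = 0.16095.
Gradient magnitude |∇z| = √(a² + b²) = √(0.96837 + 0.02591) = 0.99713.
True dip = arctan(0.99713) = 44.9°, dipping toward E (azimuth ≈ 099°).

44.9°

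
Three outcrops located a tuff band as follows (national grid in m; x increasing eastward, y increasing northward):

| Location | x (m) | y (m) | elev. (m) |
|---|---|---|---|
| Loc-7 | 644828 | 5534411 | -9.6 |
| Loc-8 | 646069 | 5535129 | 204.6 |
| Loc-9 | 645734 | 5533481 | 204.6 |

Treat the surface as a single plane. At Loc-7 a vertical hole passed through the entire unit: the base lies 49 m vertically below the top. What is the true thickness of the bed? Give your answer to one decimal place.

48.1 m

Two edge vectors: Loc-7→Loc-8 = (1241, 718, 214.2), Loc-7→Loc-9 = (906, -930, 214.2).
Normal n = (Loc-7→Loc-8) × (Loc-7→Loc-9) = (353001.6, -71757, -1804638).
So ∂z/∂x = −n_x/n_z = 0.19561 and ∂z/∂y = −n_y/n_z = −0.03976.
|∇z| = √(a²+b²) = 0.19961, so dip δ = arctan(0.19961) = 11.29°.
True thickness = vertical thickness × cos δ = 49 × cos 11.29° = 48.1 m.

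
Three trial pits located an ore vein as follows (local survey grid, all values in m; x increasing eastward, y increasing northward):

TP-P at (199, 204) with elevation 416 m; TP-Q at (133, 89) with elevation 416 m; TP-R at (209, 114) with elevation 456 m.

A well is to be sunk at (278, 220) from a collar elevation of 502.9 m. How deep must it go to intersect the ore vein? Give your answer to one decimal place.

41.6 m

Let the plane be z = a·x + b·y + c.
TP-Q−TP-P: −66a − 115b = 0;  TP-R−TP-P: 10a − 90b = 40.
Solving gives a = 0.64880, b = −0.37236.
Then c = 416 − a·199 − b·204 = 362.85.
At (278, 220): z_contact = 180.37 − 81.92 + 362.85 = 461.30 m.
Depth below ground = 502.9 − 461.30 = 41.6 m.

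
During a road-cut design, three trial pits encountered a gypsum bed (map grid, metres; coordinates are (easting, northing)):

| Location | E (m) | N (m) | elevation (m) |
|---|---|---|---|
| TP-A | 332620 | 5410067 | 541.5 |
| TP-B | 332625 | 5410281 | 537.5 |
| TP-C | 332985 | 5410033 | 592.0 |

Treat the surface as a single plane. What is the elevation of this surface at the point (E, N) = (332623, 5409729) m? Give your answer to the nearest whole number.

Two edge vectors: TP-A→TP-B = (5, 214, -4), TP-A→TP-C = (365, -34, 50.5).
Normal n = (TP-A→TP-B) × (TP-A→TP-C) = (10671, -1712.5, -78280).
So ∂z/∂E = −n_x/n_z = 0.13631834 and ∂z/∂N = −n_y/n_z = −0.02187660.
Intercept c from TP-A: 541.5 − 45342.21 + 118353.85 = 73553.15.
At (332623, 5409729): z = 45342.6 − 118346.5 + 73553.15 = 549.3 m.

549 m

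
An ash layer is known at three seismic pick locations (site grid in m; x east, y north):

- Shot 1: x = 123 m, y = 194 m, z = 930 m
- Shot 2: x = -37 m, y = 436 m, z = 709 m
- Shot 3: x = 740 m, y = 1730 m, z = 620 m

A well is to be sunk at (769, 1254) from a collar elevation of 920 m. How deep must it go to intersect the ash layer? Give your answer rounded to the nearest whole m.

Two edge vectors: Shot 1→Shot 2 = (-160, 242, -221), Shot 1→Shot 3 = (617, 1536, -310).
Normal n = (Shot 1→Shot 2) × (Shot 1→Shot 3) = (264436, -185957, -395074).
So ∂z/∂x = −n_x/n_z = 0.66933 and ∂z/∂y = −n_y/n_z = −0.47069.
Intercept c from Shot 1: 930 − 82.33 + 91.31 = 938.99.
At (769, 1254): z_contact = 514.7 − 590.2 + 938.99 = 863.5 m.
Depth below ground = 920 − 863.5 = 57 m.

57 m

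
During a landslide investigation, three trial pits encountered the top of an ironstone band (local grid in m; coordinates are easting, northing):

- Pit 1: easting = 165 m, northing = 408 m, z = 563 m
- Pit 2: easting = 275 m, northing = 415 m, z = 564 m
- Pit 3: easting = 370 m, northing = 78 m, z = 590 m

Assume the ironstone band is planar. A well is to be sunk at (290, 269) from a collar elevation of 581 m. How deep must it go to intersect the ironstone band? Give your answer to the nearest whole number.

6 m

Let the plane be z = a·easting + b·northing + c.
Pit 2−Pit 1: 110a + 7b = 1;  Pit 3−Pit 1: 205a − 330b = 27.
Solving gives a = 0.01375, b = −0.07327.
Then c = 563 − a·165 − b·408 = 590.63.
At (290, 269): z_contact = 4.0 − 19.7 + 590.63 = 574.9 m.
Depth below ground = 581 − 574.9 = 6 m.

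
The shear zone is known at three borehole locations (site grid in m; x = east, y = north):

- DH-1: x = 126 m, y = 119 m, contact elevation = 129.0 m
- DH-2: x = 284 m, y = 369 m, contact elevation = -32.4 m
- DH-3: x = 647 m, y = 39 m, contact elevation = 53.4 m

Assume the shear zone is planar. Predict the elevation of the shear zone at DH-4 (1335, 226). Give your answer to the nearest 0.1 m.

Two edge vectors: DH-1→DH-2 = (158, 250, -161.4), DH-1→DH-3 = (521, -80, -75.6).
Normal n = (DH-1→DH-2) × (DH-1→DH-3) = (-31812, -72144.6, -142890).
So ∂z/∂x = −n_x/n_z = −0.222633 and ∂z/∂y = −n_y/n_z = −0.504896.
Intercept c from DH-1: 129 + 28.05 + 60.08 = 217.13.
At (1335, 226): z = −297.2 − 114.1 + 217.13 = -194.2 m.

-194.2 m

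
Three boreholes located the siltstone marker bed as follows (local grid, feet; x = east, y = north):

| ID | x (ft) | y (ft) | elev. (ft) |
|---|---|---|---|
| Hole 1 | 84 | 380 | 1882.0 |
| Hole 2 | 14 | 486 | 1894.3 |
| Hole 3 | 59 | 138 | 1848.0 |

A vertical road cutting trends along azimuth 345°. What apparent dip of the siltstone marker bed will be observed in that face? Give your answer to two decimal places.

7.08°

Let the plane be z = a·x + b·y + c.
Hole 2−Hole 1: −70a + 106b = 12.3;  Hole 3−Hole 1: −25a − 242b = −34.
Solving gives a = 0.03203, b = 0.13719.
Unit vector along 345° is (sin 345°, cos 345°) = (-0.2588, 0.9659).
Slope in that direction = a·(-0.2588) + b·(0.9659) = 0.12422.
Apparent dip = arctan|0.12422| = 7.08° (true dip is 8.0°, so apparent ≤ true as expected).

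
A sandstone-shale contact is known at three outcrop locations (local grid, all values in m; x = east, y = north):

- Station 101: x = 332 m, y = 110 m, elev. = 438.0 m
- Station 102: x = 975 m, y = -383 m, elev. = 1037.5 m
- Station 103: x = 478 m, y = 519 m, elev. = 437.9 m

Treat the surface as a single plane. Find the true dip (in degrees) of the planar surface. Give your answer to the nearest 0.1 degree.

37.9°

Two edge vectors: Station 101→Station 102 = (643, -493, 599.5), Station 101→Station 103 = (146, 409, -0.1).
Normal n = (Station 101→Station 102) × (Station 101→Station 103) = (-245146.2, 87591.3, 334965).
So ∂z/∂x = −n_x/n_z = 0.73186 and ∂z/∂y = −n_y/n_z = −0.26149.
Gradient magnitude |∇z| = √(a² + b²) = √(0.53561 + 0.06838) = 0.77717.
True dip = arctan(0.77717) = 37.9°, dipping toward WNW (azimuth ≈ 290°).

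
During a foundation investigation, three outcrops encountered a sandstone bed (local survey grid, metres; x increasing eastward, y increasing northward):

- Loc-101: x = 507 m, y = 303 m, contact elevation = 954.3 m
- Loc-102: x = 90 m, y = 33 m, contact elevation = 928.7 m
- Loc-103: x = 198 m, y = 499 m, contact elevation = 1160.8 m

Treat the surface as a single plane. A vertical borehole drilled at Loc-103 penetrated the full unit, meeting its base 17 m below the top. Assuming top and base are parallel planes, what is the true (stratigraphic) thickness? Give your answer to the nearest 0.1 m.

14.3 m

Let the plane be z = a·x + b·y + c.
Loc-102−Loc-101: −417a − 270b = −25.6;  Loc-103−Loc-101: −309a + 196b = 206.5.
Solving gives a = −0.30720, b = 0.56926.
|∇z| = √(a²+b²) = 0.64686, so dip δ = arctan(0.64686) = 32.90°.
True thickness = vertical thickness × cos δ = 17 × cos 32.90° = 14.3 m.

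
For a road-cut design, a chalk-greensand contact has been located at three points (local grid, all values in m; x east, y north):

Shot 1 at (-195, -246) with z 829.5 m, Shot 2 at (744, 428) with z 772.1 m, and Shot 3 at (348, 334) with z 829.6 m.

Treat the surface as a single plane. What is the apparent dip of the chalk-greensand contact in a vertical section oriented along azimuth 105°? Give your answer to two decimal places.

12.72°

Two edge vectors: Shot 1→Shot 2 = (939, 674, -57.4), Shot 1→Shot 3 = (543, 580, 0.1).
Normal n = (Shot 1→Shot 2) × (Shot 1→Shot 3) = (33359.4, -31262.1, 178638).
So ∂z/∂x = −n_x/n_z = −0.18674 and ∂z/∂y = −n_y/n_z = 0.17500.
Unit vector along 105° is (sin 105°, cos 105°) = (0.9659, -0.2588).
Slope in that direction = a·(0.9659) + b·(-0.2588) = −0.22567.
Apparent dip = arctan|0.22567| = 12.72° (true dip is 14.4°, so apparent ≤ true as expected).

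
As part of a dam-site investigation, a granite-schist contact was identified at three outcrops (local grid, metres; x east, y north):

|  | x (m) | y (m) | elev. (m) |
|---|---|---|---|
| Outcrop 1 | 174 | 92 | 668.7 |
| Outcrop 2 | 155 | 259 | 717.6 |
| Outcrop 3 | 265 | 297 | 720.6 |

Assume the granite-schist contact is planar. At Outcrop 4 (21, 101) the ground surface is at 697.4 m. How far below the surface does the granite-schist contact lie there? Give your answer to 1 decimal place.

Let the plane be z = a·x + b·y + c.
Outcrop 2−Outcrop 1: −19a + 167b = 48.9;  Outcrop 3−Outcrop 1: 91a + 205b = 51.9.
Solving gives a = −0.07109, b = 0.28473.
Then c = 668.7 − a·174 − b·92 = 654.87.
At (21, 101): z_contact = −1.49 + 28.76 + 654.87 = 682.14 m.
Depth below ground = 697.4 − 682.14 = 15.3 m.

15.3 m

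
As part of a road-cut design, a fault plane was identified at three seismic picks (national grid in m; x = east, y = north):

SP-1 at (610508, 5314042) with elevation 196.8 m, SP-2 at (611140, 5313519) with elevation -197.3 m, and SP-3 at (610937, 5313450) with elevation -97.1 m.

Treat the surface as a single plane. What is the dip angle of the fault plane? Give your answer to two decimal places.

Two edge vectors: SP-1→SP-2 = (632, -523, -394.1), SP-1→SP-3 = (429, -592, -293.9).
Normal n = (SP-1→SP-2) × (SP-1→SP-3) = (-79597.5, 16675.9, -149777).
So ∂z/∂x = −n_x/n_z = −0.53144 and ∂z/∂y = −n_y/n_z = 0.11134.
Gradient magnitude |∇z| = √(a² + b²) = √(0.28243 + 0.01240) = 0.54298.
True dip = arctan(0.54298) = 28.50°, dipping toward ESE (azimuth ≈ 102°).

28.50°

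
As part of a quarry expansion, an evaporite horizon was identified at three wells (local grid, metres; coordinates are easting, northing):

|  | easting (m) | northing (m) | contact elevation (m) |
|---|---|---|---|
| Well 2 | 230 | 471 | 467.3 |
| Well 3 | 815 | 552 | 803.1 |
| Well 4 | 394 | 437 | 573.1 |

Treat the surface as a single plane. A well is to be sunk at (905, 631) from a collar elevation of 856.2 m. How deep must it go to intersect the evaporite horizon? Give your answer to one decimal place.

15.1 m

Let the plane be z = a·easting + b·northing + c.
Well 3−Well 2: 585a + 81b = 335.8;  Well 4−Well 2: 164a − 34b = 105.8.
Solving gives a = 0.60249, b = −0.20564.
Then c = 467.3 − a·230 − b·471 = 425.58.
At (905, 631): z_contact = 545.25 − 129.76 + 425.58 = 841.08 m.
Depth below ground = 856.2 − 841.08 = 15.1 m.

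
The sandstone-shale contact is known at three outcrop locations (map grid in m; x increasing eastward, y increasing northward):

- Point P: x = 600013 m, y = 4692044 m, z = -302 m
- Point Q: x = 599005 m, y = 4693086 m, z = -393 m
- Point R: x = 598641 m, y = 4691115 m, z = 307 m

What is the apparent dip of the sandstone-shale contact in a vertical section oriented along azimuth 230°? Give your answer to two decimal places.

20.75°

Let the plane be z = a·x + b·y + c.
Point Q−Point P: −1008a + 1042b = −91;  Point R−Point P: −1372a − 929b = 609.
Solving gives a = −0.23247, b = −0.31222.
Unit vector along 230° is (sin 230°, cos 230°) = (-0.7660, -0.6428).
Slope in that direction = a·(-0.7660) + b·(-0.6428) = 0.37877.
Apparent dip = arctan|0.37877| = 20.75° (true dip is 21.3°, so apparent ≤ true as expected).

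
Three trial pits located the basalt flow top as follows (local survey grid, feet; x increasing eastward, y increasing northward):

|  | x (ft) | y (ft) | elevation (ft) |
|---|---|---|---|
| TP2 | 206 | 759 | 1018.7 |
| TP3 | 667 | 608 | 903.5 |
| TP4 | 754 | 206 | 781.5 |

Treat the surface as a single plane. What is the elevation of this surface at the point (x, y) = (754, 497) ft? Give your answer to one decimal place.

859.6 ft

Two edge vectors: TP2→TP3 = (461, -151, -115.2), TP2→TP4 = (548, -553, -237.2).
Normal n = (TP2→TP3) × (TP2→TP4) = (-27888.4, 46219.6, -172185).
So ∂z/∂x = −n_x/n_z = −0.16197 and ∂z/∂y = −n_y/n_z = 0.26843.
Intercept c from TP2: 1018.7 + 33.37 − 203.74 = 848.33.
At (754, 497): z = −122.1 + 133.4 + 848.33 = 859.6 ft.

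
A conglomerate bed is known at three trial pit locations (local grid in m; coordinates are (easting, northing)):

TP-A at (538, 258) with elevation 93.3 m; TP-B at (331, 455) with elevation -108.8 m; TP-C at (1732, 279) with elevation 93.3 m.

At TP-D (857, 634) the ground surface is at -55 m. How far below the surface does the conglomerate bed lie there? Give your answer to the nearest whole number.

225 m

Let the plane be z = a·E + b·N + c.
TP-B−TP-A: −207a + 197b = −202.1;  TP-C−TP-A: 1194a + 21b = 0.
Solving gives a = 0.01772, b = −1.00727.
Then c = 93.3 − a·538 − b·258 = 343.65.
At (857, 634): z_contact = 15.2 − 638.6 + 343.65 = -279.8 m.
Depth below ground = -55 − (-279.8) = 225 m.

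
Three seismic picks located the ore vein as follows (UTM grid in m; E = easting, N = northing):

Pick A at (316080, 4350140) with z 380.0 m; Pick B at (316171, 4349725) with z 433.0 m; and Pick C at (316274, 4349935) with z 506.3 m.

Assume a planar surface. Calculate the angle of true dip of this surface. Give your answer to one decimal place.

Let the plane be z = a·E + b·N + c.
Pick B−Pick A: 91a − 415b = 53;  Pick C−Pick A: 194a − 205b = 126.3.
Solving gives a = 0.67172, b = 0.01958.
Gradient magnitude |∇z| = √(a² + b²) = √(0.45121 + 0.00038) = 0.67201.
True dip = arctan(0.67201) = 33.9°, dipping toward W (azimuth ≈ 268°).

33.9°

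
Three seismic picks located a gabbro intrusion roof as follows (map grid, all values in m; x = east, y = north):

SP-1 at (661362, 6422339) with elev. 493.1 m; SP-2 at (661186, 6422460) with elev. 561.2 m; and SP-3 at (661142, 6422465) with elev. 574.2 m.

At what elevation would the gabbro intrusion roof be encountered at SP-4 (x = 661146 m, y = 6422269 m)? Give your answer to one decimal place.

Two edge vectors: SP-1→SP-2 = (-176, 121, 68.1), SP-1→SP-3 = (-220, 126, 81.1).
Normal n = (SP-1→SP-2) × (SP-1→SP-3) = (1232.5, -708.4, 4444).
So ∂z/∂x = −n_x/n_z = −0.277340234 and ∂z/∂y = −n_y/n_z = 0.159405941.
Intercept c from SP-1: 493.1 + 183422.29 − 1023758.99 = −839843.60.
At (661146, 6422269): z = −183362.4 + 1023747.8 − 839843.60 = 541.8 m.

541.8 m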